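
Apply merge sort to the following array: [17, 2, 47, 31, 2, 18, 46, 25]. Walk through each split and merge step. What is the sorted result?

Merge sort trace:

Split: [17, 2, 47, 31, 2, 18, 46, 25] -> [17, 2, 47, 31] and [2, 18, 46, 25]
  Split: [17, 2, 47, 31] -> [17, 2] and [47, 31]
    Split: [17, 2] -> [17] and [2]
    Merge: [17] + [2] -> [2, 17]
    Split: [47, 31] -> [47] and [31]
    Merge: [47] + [31] -> [31, 47]
  Merge: [2, 17] + [31, 47] -> [2, 17, 31, 47]
  Split: [2, 18, 46, 25] -> [2, 18] and [46, 25]
    Split: [2, 18] -> [2] and [18]
    Merge: [2] + [18] -> [2, 18]
    Split: [46, 25] -> [46] and [25]
    Merge: [46] + [25] -> [25, 46]
  Merge: [2, 18] + [25, 46] -> [2, 18, 25, 46]
Merge: [2, 17, 31, 47] + [2, 18, 25, 46] -> [2, 2, 17, 18, 25, 31, 46, 47]

Final sorted array: [2, 2, 17, 18, 25, 31, 46, 47]

The merge sort proceeds by recursively splitting the array and merging sorted halves.
After all merges, the sorted array is [2, 2, 17, 18, 25, 31, 46, 47].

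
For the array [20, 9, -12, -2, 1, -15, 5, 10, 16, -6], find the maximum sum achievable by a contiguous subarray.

Using Kadane's algorithm on [20, 9, -12, -2, 1, -15, 5, 10, 16, -6]:

Scanning through the array:
Position 1 (value 9): max_ending_here = 29, max_so_far = 29
Position 2 (value -12): max_ending_here = 17, max_so_far = 29
Position 3 (value -2): max_ending_here = 15, max_so_far = 29
Position 4 (value 1): max_ending_here = 16, max_so_far = 29
Position 5 (value -15): max_ending_here = 1, max_so_far = 29
Position 6 (value 5): max_ending_here = 6, max_so_far = 29
Position 7 (value 10): max_ending_here = 16, max_so_far = 29
Position 8 (value 16): max_ending_here = 32, max_so_far = 32
Position 9 (value -6): max_ending_here = 26, max_so_far = 32

Maximum subarray: [20, 9, -12, -2, 1, -15, 5, 10, 16]
Maximum sum: 32

The maximum subarray is [20, 9, -12, -2, 1, -15, 5, 10, 16] with sum 32. This subarray runs from index 0 to index 8.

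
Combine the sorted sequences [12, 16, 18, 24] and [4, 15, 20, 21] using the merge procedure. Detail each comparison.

Merging process:

Compare 12 vs 4: take 4 from right. Merged: [4]
Compare 12 vs 15: take 12 from left. Merged: [4, 12]
Compare 16 vs 15: take 15 from right. Merged: [4, 12, 15]
Compare 16 vs 20: take 16 from left. Merged: [4, 12, 15, 16]
Compare 18 vs 20: take 18 from left. Merged: [4, 12, 15, 16, 18]
Compare 24 vs 20: take 20 from right. Merged: [4, 12, 15, 16, 18, 20]
Compare 24 vs 21: take 21 from right. Merged: [4, 12, 15, 16, 18, 20, 21]
Append remaining from left: [24]. Merged: [4, 12, 15, 16, 18, 20, 21, 24]

Final merged array: [4, 12, 15, 16, 18, 20, 21, 24]
Total comparisons: 7

The merged array is [4, 12, 15, 16, 18, 20, 21, 24], requiring 7 comparisons. The merge step runs in O(n) time where n is the total number of elements.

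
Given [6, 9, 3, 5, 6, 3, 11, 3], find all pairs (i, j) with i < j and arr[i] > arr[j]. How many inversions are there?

Finding inversions in [6, 9, 3, 5, 6, 3, 11, 3]:

(0, 2): arr[0]=6 > arr[2]=3
(0, 3): arr[0]=6 > arr[3]=5
(0, 5): arr[0]=6 > arr[5]=3
(0, 7): arr[0]=6 > arr[7]=3
(1, 2): arr[1]=9 > arr[2]=3
(1, 3): arr[1]=9 > arr[3]=5
(1, 4): arr[1]=9 > arr[4]=6
(1, 5): arr[1]=9 > arr[5]=3
(1, 7): arr[1]=9 > arr[7]=3
(3, 5): arr[3]=5 > arr[5]=3
(3, 7): arr[3]=5 > arr[7]=3
(4, 5): arr[4]=6 > arr[5]=3
(4, 7): arr[4]=6 > arr[7]=3
(6, 7): arr[6]=11 > arr[7]=3

Total inversions: 14

The array has 14 inversion(s): (0,2), (0,3), (0,5), (0,7), (1,2), (1,3), (1,4), (1,5), (1,7), (3,5), (3,7), (4,5), (4,7), (6,7). Each pair (i,j) satisfies i < j and arr[i] > arr[j].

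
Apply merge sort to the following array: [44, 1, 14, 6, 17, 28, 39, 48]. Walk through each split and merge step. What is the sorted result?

Merge sort trace:

Split: [44, 1, 14, 6, 17, 28, 39, 48] -> [44, 1, 14, 6] and [17, 28, 39, 48]
  Split: [44, 1, 14, 6] -> [44, 1] and [14, 6]
    Split: [44, 1] -> [44] and [1]
    Merge: [44] + [1] -> [1, 44]
    Split: [14, 6] -> [14] and [6]
    Merge: [14] + [6] -> [6, 14]
  Merge: [1, 44] + [6, 14] -> [1, 6, 14, 44]
  Split: [17, 28, 39, 48] -> [17, 28] and [39, 48]
    Split: [17, 28] -> [17] and [28]
    Merge: [17] + [28] -> [17, 28]
    Split: [39, 48] -> [39] and [48]
    Merge: [39] + [48] -> [39, 48]
  Merge: [17, 28] + [39, 48] -> [17, 28, 39, 48]
Merge: [1, 6, 14, 44] + [17, 28, 39, 48] -> [1, 6, 14, 17, 28, 39, 44, 48]

Final sorted array: [1, 6, 14, 17, 28, 39, 44, 48]

The merge sort proceeds by recursively splitting the array and merging sorted halves.
After all merges, the sorted array is [1, 6, 14, 17, 28, 39, 44, 48].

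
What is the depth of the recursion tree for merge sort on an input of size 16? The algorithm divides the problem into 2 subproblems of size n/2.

For divide and conquer with division factor 2:

Problem sizes at each level:
Level 0: 16
Level 1: 8
Level 2: 4
Level 3: 2
Level 4: 1

The root is level 0 and the size-1 base case is level 4 (the tree spans levels 0 through 4, i.e. 5 levels counting the root), so the depth is the number of divisions: log_2(16) = 4

The recursion tree depth is log_2(16) = 4. At each level, the problem size is divided by 2, so it takes 4 divisions to reduce to a base case of size 1. The algorithm makes 2 recursive calls at each level.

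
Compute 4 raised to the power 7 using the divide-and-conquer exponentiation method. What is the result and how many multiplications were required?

Computing 4^7 by squaring (build up from 4^1; each line after the first costs one multiplication):

4^1 = 4
4^2 = (4^1)^2 = 4^2 = 16
4^3 = 4 * 4^2 = 4 * 16 = 64
4^6 = (4^3)^2 = 64^2 = 4096
4^7 = 4 * 4^6 = 4 * 4096 = 16384

Result: 16384
Multiplications needed: 4 (4 lines after 4^1)

4^7 = 16384. Using exponentiation by squaring, this requires 4 multiplications. The key idea: if the exponent is even, square the half-power; if odd, multiply by the base once.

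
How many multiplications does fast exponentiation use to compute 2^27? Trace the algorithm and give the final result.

Computing 2^27 by squaring (build up from 2^1; each line after the first costs one multiplication):

2^1 = 2
2^2 = (2^1)^2 = 2^2 = 4
2^3 = 2 * 2^2 = 2 * 4 = 8
2^6 = (2^3)^2 = 8^2 = 64
2^12 = (2^6)^2 = 64^2 = 4096
2^13 = 2 * 2^12 = 2 * 4096 = 8192
2^26 = (2^13)^2 = 8192^2 = 67108864
2^27 = 2 * 2^26 = 2 * 67108864 = 134217728

Result: 134217728
Multiplications needed: 7 (7 lines after 2^1)

2^27 = 134217728. Using exponentiation by squaring, this requires 7 multiplications. The key idea: if the exponent is even, square the half-power; if odd, multiply by the base once.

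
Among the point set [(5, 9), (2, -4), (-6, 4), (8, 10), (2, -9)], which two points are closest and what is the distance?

Computing all pairwise distances among 5 points:

d((5, 9), (2, -4)) = 13.3417
d((5, 9), (-6, 4)) = 12.083
d((5, 9), (8, 10)) = 3.1623 <-- minimum
d((5, 9), (2, -9)) = 18.2483
d((2, -4), (-6, 4)) = 11.3137
d((2, -4), (8, 10)) = 15.2315
d((2, -4), (2, -9)) = 5.0
d((-6, 4), (8, 10)) = 15.2315
d((-6, 4), (2, -9)) = 15.2643
d((8, 10), (2, -9)) = 19.9249

Closest pair: (5, 9) and (8, 10) with distance 3.1623

The closest pair is (5, 9) and (8, 10) with Euclidean distance 3.1623. For 5 points, brute-force pairwise comparison is shown above. For large n, the divide-and-conquer algorithm (sort by x, recurse on halves, check the dividing strip) achieves O(n log n).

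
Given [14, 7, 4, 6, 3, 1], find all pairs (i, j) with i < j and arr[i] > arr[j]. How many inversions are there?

Finding inversions in [14, 7, 4, 6, 3, 1]:

(0, 1): arr[0]=14 > arr[1]=7
(0, 2): arr[0]=14 > arr[2]=4
(0, 3): arr[0]=14 > arr[3]=6
(0, 4): arr[0]=14 > arr[4]=3
(0, 5): arr[0]=14 > arr[5]=1
(1, 2): arr[1]=7 > arr[2]=4
(1, 3): arr[1]=7 > arr[3]=6
(1, 4): arr[1]=7 > arr[4]=3
(1, 5): arr[1]=7 > arr[5]=1
(2, 4): arr[2]=4 > arr[4]=3
(2, 5): arr[2]=4 > arr[5]=1
(3, 4): arr[3]=6 > arr[4]=3
(3, 5): arr[3]=6 > arr[5]=1
(4, 5): arr[4]=3 > arr[5]=1

Total inversions: 14

The array has 14 inversion(s): (0,1), (0,2), (0,3), (0,4), (0,5), (1,2), (1,3), (1,4), (1,5), (2,4), (2,5), (3,4), (3,5), (4,5). Each pair (i,j) satisfies i < j and arr[i] > arr[j].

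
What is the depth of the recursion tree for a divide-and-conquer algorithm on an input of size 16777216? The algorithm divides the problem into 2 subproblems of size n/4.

For divide and conquer with division factor 4:

Problem sizes at each level:
Level 0: 16777216
Level 1: 4194304
Level 2: 1048576
Level 3: 262144
Level 4: 65536
Level 5: 16384
Level 6: 4096
Level 7: 1024
Level 8: 256
Level 9: 64
Level 10: 16
Level 11: 4
Level 12: 1

The root is level 0 and the size-1 base case is level 12 (the tree spans levels 0 through 12, i.e. 13 levels counting the root), so the depth is the number of divisions: log_4(16777216) = 12

The recursion tree depth is log_4(16777216) = 12. At each level, the problem size is divided by 4, so it takes 12 divisions to reduce to a base case of size 1. The algorithm makes 2 recursive calls at each level.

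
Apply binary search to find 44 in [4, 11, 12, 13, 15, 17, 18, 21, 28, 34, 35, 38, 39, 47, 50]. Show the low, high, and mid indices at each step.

Binary search for 44 in [4, 11, 12, 13, 15, 17, 18, 21, 28, 34, 35, 38, 39, 47, 50]:

lo=0, hi=14, mid=7, arr[mid]=21 -> 21 < 44, search right half
lo=8, hi=14, mid=11, arr[mid]=38 -> 38 < 44, search right half
lo=12, hi=14, mid=13, arr[mid]=47 -> 47 > 44, search left half
lo=12, hi=12, mid=12, arr[mid]=39 -> 39 < 44, search right half
lo=13 > hi=12, target 44 not found

Binary search determines that 44 is not in the array after 4 comparisons. The search space was exhausted without finding the target.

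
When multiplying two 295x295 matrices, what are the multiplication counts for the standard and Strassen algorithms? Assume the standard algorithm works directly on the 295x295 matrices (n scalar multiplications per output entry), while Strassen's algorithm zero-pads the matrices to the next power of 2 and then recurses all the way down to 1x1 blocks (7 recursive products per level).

Matrix multiplication for 295x295 matrices:

Strassen's algorithm requires power-of-2 dimensions. Pad 295x295 to 512x512 (next power of 2).

Standard algorithm: 295^3 = 25672375 multiplications
Strassen's algorithm: 7^(log2(512)) = 7^9 = 40353607 multiplications
Difference: 25672375 - 40353607 = -14681232 (Strassen uses MORE here due to padding overhead — for small or just-over-power-of-2 n, padding can outweigh the per-level savings)

Standard: 25672375 multiplications (295^3). Strassen: 40353607 multiplications (7^9, after padding to 512x512). Strassen reduces 8 recursive multiplications to 7 at each level.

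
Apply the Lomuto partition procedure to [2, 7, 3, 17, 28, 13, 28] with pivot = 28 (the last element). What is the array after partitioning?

Lomuto partition with pivot = 28:

Initial array: [2, 7, 3, 17, 28, 13, 28]

arr[0]=2 <= 28: swap with position 0, array becomes [2, 7, 3, 17, 28, 13, 28]
arr[1]=7 <= 28: swap with position 1, array becomes [2, 7, 3, 17, 28, 13, 28]
arr[2]=3 <= 28: swap with position 2, array becomes [2, 7, 3, 17, 28, 13, 28]
arr[3]=17 <= 28: swap with position 3, array becomes [2, 7, 3, 17, 28, 13, 28]
arr[4]=28 <= 28: swap with position 4, array becomes [2, 7, 3, 17, 28, 13, 28]
arr[5]=13 <= 28: swap with position 5, array becomes [2, 7, 3, 17, 28, 13, 28]

Place pivot at position 6: [2, 7, 3, 17, 28, 13, 28]
Pivot position: 6

After partitioning with pivot 28, the array becomes [2, 7, 3, 17, 28, 13, 28]. The pivot is placed at index 6. All elements to the left of the pivot are <= 28, and all elements to the right are > 28.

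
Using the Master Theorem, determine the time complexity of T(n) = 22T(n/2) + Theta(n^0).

Master Theorem for T(n) = 22T(n/2) + O(n^0):

a = 22, b = 2, c = 0
log_b(a) = log_2(22) = 4.4594

Case 1: c = 0 < log_2(22) = 4.4594
T(n) = O(n^(log_2 22))

For T(n) = 22T(n/2) + O(n^0): log_2(22) = 4.4594. This is Case 1 of the Master Theorem (c < log_b(a), work dominated by leaves), giving O(n^(log_2 22)).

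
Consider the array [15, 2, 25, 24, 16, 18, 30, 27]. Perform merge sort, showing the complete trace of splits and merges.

Merge sort trace:

Split: [15, 2, 25, 24, 16, 18, 30, 27] -> [15, 2, 25, 24] and [16, 18, 30, 27]
  Split: [15, 2, 25, 24] -> [15, 2] and [25, 24]
    Split: [15, 2] -> [15] and [2]
    Merge: [15] + [2] -> [2, 15]
    Split: [25, 24] -> [25] and [24]
    Merge: [25] + [24] -> [24, 25]
  Merge: [2, 15] + [24, 25] -> [2, 15, 24, 25]
  Split: [16, 18, 30, 27] -> [16, 18] and [30, 27]
    Split: [16, 18] -> [16] and [18]
    Merge: [16] + [18] -> [16, 18]
    Split: [30, 27] -> [30] and [27]
    Merge: [30] + [27] -> [27, 30]
  Merge: [16, 18] + [27, 30] -> [16, 18, 27, 30]
Merge: [2, 15, 24, 25] + [16, 18, 27, 30] -> [2, 15, 16, 18, 24, 25, 27, 30]

Final sorted array: [2, 15, 16, 18, 24, 25, 27, 30]

The merge sort proceeds by recursively splitting the array and merging sorted halves.
After all merges, the sorted array is [2, 15, 16, 18, 24, 25, 27, 30].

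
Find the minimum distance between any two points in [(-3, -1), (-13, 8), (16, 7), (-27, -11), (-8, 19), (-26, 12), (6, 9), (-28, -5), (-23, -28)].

Computing all pairwise distances among 9 points:

d((-3, -1), (-13, 8)) = 13.4536
d((-3, -1), (16, 7)) = 20.6155
d((-3, -1), (-27, -11)) = 26.0
d((-3, -1), (-8, 19)) = 20.6155
d((-3, -1), (-26, 12)) = 26.4197
d((-3, -1), (6, 9)) = 13.4536
d((-3, -1), (-28, -5)) = 25.318
d((-3, -1), (-23, -28)) = 33.6006
d((-13, 8), (16, 7)) = 29.0172
d((-13, 8), (-27, -11)) = 23.6008
d((-13, 8), (-8, 19)) = 12.083
d((-13, 8), (-26, 12)) = 13.6015
d((-13, 8), (6, 9)) = 19.0263
d((-13, 8), (-28, -5)) = 19.8494
d((-13, 8), (-23, -28)) = 37.3631
d((16, 7), (-27, -11)) = 46.6154
d((16, 7), (-8, 19)) = 26.8328
d((16, 7), (-26, 12)) = 42.2966
d((16, 7), (6, 9)) = 10.198
d((16, 7), (-28, -5)) = 45.607
d((16, 7), (-23, -28)) = 52.4023
d((-27, -11), (-8, 19)) = 35.5106
d((-27, -11), (-26, 12)) = 23.0217
d((-27, -11), (6, 9)) = 38.5876
d((-27, -11), (-28, -5)) = 6.0828 <-- minimum
d((-27, -11), (-23, -28)) = 17.4642
d((-8, 19), (-26, 12)) = 19.3132
d((-8, 19), (6, 9)) = 17.2047
d((-8, 19), (-28, -5)) = 31.241
d((-8, 19), (-23, -28)) = 49.3356
d((-26, 12), (6, 9)) = 32.1403
d((-26, 12), (-28, -5)) = 17.1172
d((-26, 12), (-23, -28)) = 40.1123
d((6, 9), (-28, -5)) = 36.7696
d((6, 9), (-23, -28)) = 47.0106
d((-28, -5), (-23, -28)) = 23.5372

Closest pair: (-27, -11) and (-28, -5) with distance 6.0828

The closest pair is (-27, -11) and (-28, -5) with Euclidean distance 6.0828. For 9 points, brute-force pairwise comparison is shown above. For large n, the divide-and-conquer algorithm (sort by x, recurse on halves, check the dividing strip) achieves O(n log n).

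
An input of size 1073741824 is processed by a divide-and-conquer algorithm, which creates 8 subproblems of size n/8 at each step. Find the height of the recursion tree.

For divide and conquer with division factor 8:

Problem sizes at each level:
Level 0: 1073741824
Level 1: 134217728
Level 2: 16777216
Level 3: 2097152
Level 4: 262144
Level 5: 32768
Level 6: 4096
Level 7: 512
Level 8: 64
Level 9: 8
Level 10: 1

The root is level 0 and the size-1 base case is level 10 (the tree spans levels 0 through 10, i.e. 11 levels counting the root), so the depth is the number of divisions: log_8(1073741824) = 10

The recursion tree depth is log_8(1073741824) = 10. At each level, the problem size is divided by 8, so it takes 10 divisions to reduce to a base case of size 1. The algorithm makes 8 recursive calls at each level.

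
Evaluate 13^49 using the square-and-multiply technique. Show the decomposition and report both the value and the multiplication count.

Computing 13^49 by squaring (build up from 13^1; each line after the first costs one multiplication):

13^1 = 13
13^2 = (13^1)^2 = 13^2 = 169
13^3 = 13 * 13^2 = 13 * 169 = 2197
13^6 = (13^3)^2 = 2197^2 = 4826809
13^12 = (13^6)^2 = 4826809^2 = 23298085122481
13^24 = (13^12)^2 = 23298085122481^2 = 542800770374370512771595361
13^48 = (13^24)^2 = 542800770374370512771595361^2 = 294632676319010105335586872991323185304149065116720321
13^49 = 13 * 13^48 = 13 * 294632676319010105335586872991323185304149065116720321 = 3830224792147131369362629348887201408953937846517364173

Result: 3830224792147131369362629348887201408953937846517364173
Multiplications needed: 7 (7 lines after 13^1)

13^49 = 3830224792147131369362629348887201408953937846517364173. Using exponentiation by squaring, this requires 7 multiplications. The key idea: if the exponent is even, square the half-power; if odd, multiply by the base once.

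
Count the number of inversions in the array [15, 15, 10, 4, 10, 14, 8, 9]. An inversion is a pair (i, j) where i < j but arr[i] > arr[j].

Finding inversions in [15, 15, 10, 4, 10, 14, 8, 9]:

(0, 2): arr[0]=15 > arr[2]=10
(0, 3): arr[0]=15 > arr[3]=4
(0, 4): arr[0]=15 > arr[4]=10
(0, 5): arr[0]=15 > arr[5]=14
(0, 6): arr[0]=15 > arr[6]=8
(0, 7): arr[0]=15 > arr[7]=9
(1, 2): arr[1]=15 > arr[2]=10
(1, 3): arr[1]=15 > arr[3]=4
(1, 4): arr[1]=15 > arr[4]=10
(1, 5): arr[1]=15 > arr[5]=14
(1, 6): arr[1]=15 > arr[6]=8
(1, 7): arr[1]=15 > arr[7]=9
(2, 3): arr[2]=10 > arr[3]=4
(2, 6): arr[2]=10 > arr[6]=8
(2, 7): arr[2]=10 > arr[7]=9
(4, 6): arr[4]=10 > arr[6]=8
(4, 7): arr[4]=10 > arr[7]=9
(5, 6): arr[5]=14 > arr[6]=8
(5, 7): arr[5]=14 > arr[7]=9

Total inversions: 19

The array has 19 inversion(s): (0,2), (0,3), (0,4), (0,5), (0,6), (0,7), (1,2), (1,3), (1,4), (1,5), (1,6), (1,7), (2,3), (2,6), (2,7), (4,6), (4,7), (5,6), (5,7). Each pair (i,j) satisfies i < j and arr[i] > arr[j].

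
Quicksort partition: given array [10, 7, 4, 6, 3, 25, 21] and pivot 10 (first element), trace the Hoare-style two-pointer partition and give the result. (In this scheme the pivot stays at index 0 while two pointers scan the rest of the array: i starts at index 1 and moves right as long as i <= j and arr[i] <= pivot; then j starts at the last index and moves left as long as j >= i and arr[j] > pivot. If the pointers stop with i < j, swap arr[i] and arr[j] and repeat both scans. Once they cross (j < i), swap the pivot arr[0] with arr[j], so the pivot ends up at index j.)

Hoare-style two-pointer partition with pivot = 10:

Initial array: [10, 7, 4, 6, 3, 25, 21]

Pointers start at i = 1, j = 6.
i ends at 5, j ends at 4: the pointers have crossed (j < i), so scanning stops.

Swap pivot arr[0] with arr[4] to place pivot at position 4: [3, 7, 4, 6, 10, 25, 21]
Pivot position: 4

After partitioning with pivot 10, the array becomes [3, 7, 4, 6, 10, 25, 21]. The pivot is placed at index 4. All elements to the left of the pivot are <= 10, and all elements to the right are > 10.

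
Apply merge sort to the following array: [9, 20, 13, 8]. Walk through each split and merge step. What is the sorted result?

Merge sort trace:

Split: [9, 20, 13, 8] -> [9, 20] and [13, 8]
  Split: [9, 20] -> [9] and [20]
  Merge: [9] + [20] -> [9, 20]
  Split: [13, 8] -> [13] and [8]
  Merge: [13] + [8] -> [8, 13]
Merge: [9, 20] + [8, 13] -> [8, 9, 13, 20]

Final sorted array: [8, 9, 13, 20]

The merge sort proceeds by recursively splitting the array and merging sorted halves.
After all merges, the sorted array is [8, 9, 13, 20].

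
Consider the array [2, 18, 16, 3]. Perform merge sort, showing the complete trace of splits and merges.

Merge sort trace:

Split: [2, 18, 16, 3] -> [2, 18] and [16, 3]
  Split: [2, 18] -> [2] and [18]
  Merge: [2] + [18] -> [2, 18]
  Split: [16, 3] -> [16] and [3]
  Merge: [16] + [3] -> [3, 16]
Merge: [2, 18] + [3, 16] -> [2, 3, 16, 18]

Final sorted array: [2, 3, 16, 18]

The merge sort proceeds by recursively splitting the array and merging sorted halves.
After all merges, the sorted array is [2, 3, 16, 18].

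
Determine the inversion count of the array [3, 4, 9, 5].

Finding inversions in [3, 4, 9, 5]:

(2, 3): arr[2]=9 > arr[3]=5

Total inversions: 1

The array has 1 inversion(s): (2,3). Each pair (i,j) satisfies i < j and arr[i] > arr[j].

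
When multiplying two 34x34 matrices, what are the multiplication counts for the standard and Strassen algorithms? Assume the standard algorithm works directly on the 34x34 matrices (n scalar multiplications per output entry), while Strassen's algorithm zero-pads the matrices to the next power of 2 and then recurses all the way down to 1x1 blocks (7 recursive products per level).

Matrix multiplication for 34x34 matrices:

Strassen's algorithm requires power-of-2 dimensions. Pad 34x34 to 64x64 (next power of 2).

Standard algorithm: 34^3 = 39304 multiplications
Strassen's algorithm: 7^(log2(64)) = 7^6 = 117649 multiplications
Difference: 39304 - 117649 = -78345 (Strassen uses MORE here due to padding overhead — for small or just-over-power-of-2 n, padding can outweigh the per-level savings)

Standard: 39304 multiplications (34^3). Strassen: 117649 multiplications (7^6, after padding to 64x64). Strassen reduces 8 recursive multiplications to 7 at each level.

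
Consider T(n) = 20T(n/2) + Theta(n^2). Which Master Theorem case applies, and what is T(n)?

Master Theorem for T(n) = 20T(n/2) + O(n^2):

a = 20, b = 2, c = 2
log_b(a) = log_2(20) = 4.3219

Case 1: c = 2 < log_2(20) = 4.3219
T(n) = O(n^(log_2 20))

For T(n) = 20T(n/2) + O(n^2): log_2(20) = 4.3219. This is Case 1 of the Master Theorem (c < log_b(a), work dominated by leaves), giving O(n^(log_2 20)).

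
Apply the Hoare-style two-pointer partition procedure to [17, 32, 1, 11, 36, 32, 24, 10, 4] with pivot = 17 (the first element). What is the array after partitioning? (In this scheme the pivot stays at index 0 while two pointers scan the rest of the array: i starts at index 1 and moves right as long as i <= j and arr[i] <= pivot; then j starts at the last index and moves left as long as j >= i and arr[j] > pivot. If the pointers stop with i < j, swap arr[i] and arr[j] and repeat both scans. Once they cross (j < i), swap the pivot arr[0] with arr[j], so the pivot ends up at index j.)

Hoare-style two-pointer partition with pivot = 17:

Initial array: [17, 32, 1, 11, 36, 32, 24, 10, 4]

Pointers start at i = 1, j = 8.
i stops at index 1 (arr[1]=32 > 17), j stops at index 8 (arr[8]=4 <= 17): swap arr[1] and arr[8], array becomes [17, 4, 1, 11, 36, 32, 24, 10, 32]
i stops at index 4 (arr[4]=36 > 17), j stops at index 7 (arr[7]=10 <= 17): swap arr[4] and arr[7], array becomes [17, 4, 1, 11, 10, 32, 24, 36, 32]
i ends at 5, j ends at 4: the pointers have crossed (j < i), so scanning stops.

Swap pivot arr[0] with arr[4] to place pivot at position 4: [10, 4, 1, 11, 17, 32, 24, 36, 32]
Pivot position: 4

After partitioning with pivot 17, the array becomes [10, 4, 1, 11, 17, 32, 24, 36, 32]. The pivot is placed at index 4. All elements to the left of the pivot are <= 17, and all elements to the right are > 17.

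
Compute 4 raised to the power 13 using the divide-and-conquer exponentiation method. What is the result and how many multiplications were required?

Computing 4^13 by squaring (build up from 4^1; each line after the first costs one multiplication):

4^1 = 4
4^2 = (4^1)^2 = 4^2 = 16
4^3 = 4 * 4^2 = 4 * 16 = 64
4^6 = (4^3)^2 = 64^2 = 4096
4^12 = (4^6)^2 = 4096^2 = 16777216
4^13 = 4 * 4^12 = 4 * 16777216 = 67108864

Result: 67108864
Multiplications needed: 5 (5 lines after 4^1)

4^13 = 67108864. Using exponentiation by squaring, this requires 5 multiplications. The key idea: if the exponent is even, square the half-power; if odd, multiply by the base once.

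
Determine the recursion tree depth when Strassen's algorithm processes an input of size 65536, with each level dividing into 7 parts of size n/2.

For divide and conquer with division factor 2:

Problem sizes at each level:
Level 0: 65536
Level 1: 32768
Level 2: 16384
Level 3: 8192
Level 4: 4096
Level 5: 2048
Level 6: 1024
Level 7: 512
Level 8: 256
Level 9: 128
Level 10: 64
Level 11: 32
Level 12: 16
Level 13: 8
Level 14: 4
Level 15: 2
Level 16: 1

The root is level 0 and the size-1 base case is level 16 (the tree spans levels 0 through 16, i.e. 17 levels counting the root), so the depth is the number of divisions: log_2(65536) = 16

The recursion tree depth is log_2(65536) = 16. At each level, the problem size is divided by 2, so it takes 16 divisions to reduce to a base case of size 1. The algorithm makes 7 recursive calls at each level.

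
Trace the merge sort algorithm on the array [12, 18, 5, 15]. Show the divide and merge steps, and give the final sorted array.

Merge sort trace:

Split: [12, 18, 5, 15] -> [12, 18] and [5, 15]
  Split: [12, 18] -> [12] and [18]
  Merge: [12] + [18] -> [12, 18]
  Split: [5, 15] -> [5] and [15]
  Merge: [5] + [15] -> [5, 15]
Merge: [12, 18] + [5, 15] -> [5, 12, 15, 18]

Final sorted array: [5, 12, 15, 18]

The merge sort proceeds by recursively splitting the array and merging sorted halves.
After all merges, the sorted array is [5, 12, 15, 18].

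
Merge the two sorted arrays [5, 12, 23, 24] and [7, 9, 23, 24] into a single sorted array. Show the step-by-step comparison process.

Merging process:

Compare 5 vs 7: take 5 from left. Merged: [5]
Compare 12 vs 7: take 7 from right. Merged: [5, 7]
Compare 12 vs 9: take 9 from right. Merged: [5, 7, 9]
Compare 12 vs 23: take 12 from left. Merged: [5, 7, 9, 12]
Compare 23 vs 23: take 23 from left. Merged: [5, 7, 9, 12, 23]
Compare 24 vs 23: take 23 from right. Merged: [5, 7, 9, 12, 23, 23]
Compare 24 vs 24: take 24 from left. Merged: [5, 7, 9, 12, 23, 23, 24]
Append remaining from right: [24]. Merged: [5, 7, 9, 12, 23, 23, 24, 24]

Final merged array: [5, 7, 9, 12, 23, 23, 24, 24]
Total comparisons: 7

The merged array is [5, 7, 9, 12, 23, 23, 24, 24], requiring 7 comparisons. The merge step runs in O(n) time where n is the total number of elements.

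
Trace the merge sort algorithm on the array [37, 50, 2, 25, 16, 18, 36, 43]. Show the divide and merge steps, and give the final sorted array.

Merge sort trace:

Split: [37, 50, 2, 25, 16, 18, 36, 43] -> [37, 50, 2, 25] and [16, 18, 36, 43]
  Split: [37, 50, 2, 25] -> [37, 50] and [2, 25]
    Split: [37, 50] -> [37] and [50]
    Merge: [37] + [50] -> [37, 50]
    Split: [2, 25] -> [2] and [25]
    Merge: [2] + [25] -> [2, 25]
  Merge: [37, 50] + [2, 25] -> [2, 25, 37, 50]
  Split: [16, 18, 36, 43] -> [16, 18] and [36, 43]
    Split: [16, 18] -> [16] and [18]
    Merge: [16] + [18] -> [16, 18]
    Split: [36, 43] -> [36] and [43]
    Merge: [36] + [43] -> [36, 43]
  Merge: [16, 18] + [36, 43] -> [16, 18, 36, 43]
Merge: [2, 25, 37, 50] + [16, 18, 36, 43] -> [2, 16, 18, 25, 36, 37, 43, 50]

Final sorted array: [2, 16, 18, 25, 36, 37, 43, 50]

The merge sort proceeds by recursively splitting the array and merging sorted halves.
After all merges, the sorted array is [2, 16, 18, 25, 36, 37, 43, 50].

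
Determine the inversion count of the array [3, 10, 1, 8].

Finding inversions in [3, 10, 1, 8]:

(0, 2): arr[0]=3 > arr[2]=1
(1, 2): arr[1]=10 > arr[2]=1
(1, 3): arr[1]=10 > arr[3]=8

Total inversions: 3

The array has 3 inversion(s): (0,2), (1,2), (1,3). Each pair (i,j) satisfies i < j and arr[i] > arr[j].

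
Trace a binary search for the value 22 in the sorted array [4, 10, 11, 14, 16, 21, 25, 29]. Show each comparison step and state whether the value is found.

Binary search for 22 in [4, 10, 11, 14, 16, 21, 25, 29]:

lo=0, hi=7, mid=3, arr[mid]=14 -> 14 < 22, search right half
lo=4, hi=7, mid=5, arr[mid]=21 -> 21 < 22, search right half
lo=6, hi=7, mid=6, arr[mid]=25 -> 25 > 22, search left half
lo=6 > hi=5, target 22 not found

Binary search determines that 22 is not in the array after 3 comparisons. The search space was exhausted without finding the target.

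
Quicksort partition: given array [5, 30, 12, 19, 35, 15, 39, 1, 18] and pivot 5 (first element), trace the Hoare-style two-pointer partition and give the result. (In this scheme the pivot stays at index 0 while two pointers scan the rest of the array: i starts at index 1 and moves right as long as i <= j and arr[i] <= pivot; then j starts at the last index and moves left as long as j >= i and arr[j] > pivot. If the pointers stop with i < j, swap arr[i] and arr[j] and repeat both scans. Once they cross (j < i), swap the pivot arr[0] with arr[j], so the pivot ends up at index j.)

Hoare-style two-pointer partition with pivot = 5:

Initial array: [5, 30, 12, 19, 35, 15, 39, 1, 18]

Pointers start at i = 1, j = 8.
i stops at index 1 (arr[1]=30 > 5), j stops at index 7 (arr[7]=1 <= 5): swap arr[1] and arr[7], array becomes [5, 1, 12, 19, 35, 15, 39, 30, 18]
i ends at 2, j ends at 1: the pointers have crossed (j < i), so scanning stops.

Swap pivot arr[0] with arr[1] to place pivot at position 1: [1, 5, 12, 19, 35, 15, 39, 30, 18]
Pivot position: 1

After partitioning with pivot 5, the array becomes [1, 5, 12, 19, 35, 15, 39, 30, 18]. The pivot is placed at index 1. All elements to the left of the pivot are <= 5, and all elements to the right are > 5.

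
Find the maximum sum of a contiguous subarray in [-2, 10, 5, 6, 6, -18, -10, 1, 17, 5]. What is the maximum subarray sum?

Using Kadane's algorithm on [-2, 10, 5, 6, 6, -18, -10, 1, 17, 5]:

Scanning through the array:
Position 1 (value 10): max_ending_here = 10, max_so_far = 10
Position 2 (value 5): max_ending_here = 15, max_so_far = 15
Position 3 (value 6): max_ending_here = 21, max_so_far = 21
Position 4 (value 6): max_ending_here = 27, max_so_far = 27
Position 5 (value -18): max_ending_here = 9, max_so_far = 27
Position 6 (value -10): max_ending_here = -1, max_so_far = 27
Position 7 (value 1): max_ending_here = 1, max_so_far = 27
Position 8 (value 17): max_ending_here = 18, max_so_far = 27
Position 9 (value 5): max_ending_here = 23, max_so_far = 27

Maximum subarray: [10, 5, 6, 6]
Maximum sum: 27

The maximum subarray is [10, 5, 6, 6] with sum 27. This subarray runs from index 1 to index 4.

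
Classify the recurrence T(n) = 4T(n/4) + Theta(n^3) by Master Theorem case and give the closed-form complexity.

Master Theorem for T(n) = 4T(n/4) + O(n^3):

a = 4, b = 4, c = 3
log_b(a) = log_4(4) = 1.0000

Case 3: c = 3 > log_4(4) = 1.0000
T(n) = O(n^3) = O(n^3)

For T(n) = 4T(n/4) + O(n^3): log_4(4) = 1.0000. This is Case 3 of the Master Theorem (c > log_b(a), work dominated by root), giving O(n^3).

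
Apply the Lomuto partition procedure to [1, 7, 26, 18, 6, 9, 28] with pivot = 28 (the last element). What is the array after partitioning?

Lomuto partition with pivot = 28:

Initial array: [1, 7, 26, 18, 6, 9, 28]

arr[0]=1 <= 28: swap with position 0, array becomes [1, 7, 26, 18, 6, 9, 28]
arr[1]=7 <= 28: swap with position 1, array becomes [1, 7, 26, 18, 6, 9, 28]
arr[2]=26 <= 28: swap with position 2, array becomes [1, 7, 26, 18, 6, 9, 28]
arr[3]=18 <= 28: swap with position 3, array becomes [1, 7, 26, 18, 6, 9, 28]
arr[4]=6 <= 28: swap with position 4, array becomes [1, 7, 26, 18, 6, 9, 28]
arr[5]=9 <= 28: swap with position 5, array becomes [1, 7, 26, 18, 6, 9, 28]

Place pivot at position 6: [1, 7, 26, 18, 6, 9, 28]
Pivot position: 6

After partitioning with pivot 28, the array becomes [1, 7, 26, 18, 6, 9, 28]. The pivot is placed at index 6. All elements to the left of the pivot are <= 28, and all elements to the right are > 28.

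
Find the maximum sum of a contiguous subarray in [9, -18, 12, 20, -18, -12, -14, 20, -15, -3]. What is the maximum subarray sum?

Using Kadane's algorithm on [9, -18, 12, 20, -18, -12, -14, 20, -15, -3]:

Scanning through the array:
Position 1 (value -18): max_ending_here = -9, max_so_far = 9
Position 2 (value 12): max_ending_here = 12, max_so_far = 12
Position 3 (value 20): max_ending_here = 32, max_so_far = 32
Position 4 (value -18): max_ending_here = 14, max_so_far = 32
Position 5 (value -12): max_ending_here = 2, max_so_far = 32
Position 6 (value -14): max_ending_here = -12, max_so_far = 32
Position 7 (value 20): max_ending_here = 20, max_so_far = 32
Position 8 (value -15): max_ending_here = 5, max_so_far = 32
Position 9 (value -3): max_ending_here = 2, max_so_far = 32

Maximum subarray: [12, 20]
Maximum sum: 32

The maximum subarray is [12, 20] with sum 32. This subarray runs from index 2 to index 3.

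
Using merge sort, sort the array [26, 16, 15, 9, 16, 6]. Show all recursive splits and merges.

Merge sort trace:

Split: [26, 16, 15, 9, 16, 6] -> [26, 16, 15] and [9, 16, 6]
  Split: [26, 16, 15] -> [26] and [16, 15]
    Split: [16, 15] -> [16] and [15]
    Merge: [16] + [15] -> [15, 16]
  Merge: [26] + [15, 16] -> [15, 16, 26]
  Split: [9, 16, 6] -> [9] and [16, 6]
    Split: [16, 6] -> [16] and [6]
    Merge: [16] + [6] -> [6, 16]
  Merge: [9] + [6, 16] -> [6, 9, 16]
Merge: [15, 16, 26] + [6, 9, 16] -> [6, 9, 15, 16, 16, 26]

Final sorted array: [6, 9, 15, 16, 16, 26]

The merge sort proceeds by recursively splitting the array and merging sorted halves.
After all merges, the sorted array is [6, 9, 15, 16, 16, 26].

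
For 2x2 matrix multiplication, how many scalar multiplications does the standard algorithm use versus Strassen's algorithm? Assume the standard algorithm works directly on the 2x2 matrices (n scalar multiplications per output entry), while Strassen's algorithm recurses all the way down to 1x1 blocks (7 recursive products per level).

Matrix multiplication for 2x2 matrices:

Standard algorithm: 2^3 = 8 multiplications
Strassen's algorithm: 7^(log2(2)) = 7^1 = 7 multiplications
Savings: 8 - 7 = 1 multiplications

Standard: 8 multiplications (2^3). Strassen: 7 multiplications (7^1). Strassen reduces 8 recursive multiplications to 7 at each level.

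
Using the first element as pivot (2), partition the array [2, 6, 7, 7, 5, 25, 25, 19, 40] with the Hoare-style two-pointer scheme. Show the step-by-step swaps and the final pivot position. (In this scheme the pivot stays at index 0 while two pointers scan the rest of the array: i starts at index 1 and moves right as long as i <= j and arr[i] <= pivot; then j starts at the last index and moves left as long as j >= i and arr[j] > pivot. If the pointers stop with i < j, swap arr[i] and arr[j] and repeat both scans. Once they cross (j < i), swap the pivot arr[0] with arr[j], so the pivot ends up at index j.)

Hoare-style two-pointer partition with pivot = 2:

Initial array: [2, 6, 7, 7, 5, 25, 25, 19, 40]

Pointers start at i = 1, j = 8.
i ends at 1, j ends at 0: the pointers have crossed (j < i), so scanning stops.

j = 0, so swapping arr[0] with arr[j] leaves the pivot at position 0: [2, 6, 7, 7, 5, 25, 25, 19, 40]
Pivot position: 0

After partitioning with pivot 2, the array becomes [2, 6, 7, 7, 5, 25, 25, 19, 40]. The pivot is placed at index 0. All elements to the left of the pivot are <= 2, and all elements to the right are > 2.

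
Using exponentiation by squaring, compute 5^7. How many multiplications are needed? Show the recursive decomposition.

Computing 5^7 by squaring (build up from 5^1; each line after the first costs one multiplication):

5^1 = 5
5^2 = (5^1)^2 = 5^2 = 25
5^3 = 5 * 5^2 = 5 * 25 = 125
5^6 = (5^3)^2 = 125^2 = 15625
5^7 = 5 * 5^6 = 5 * 15625 = 78125

Result: 78125
Multiplications needed: 4 (4 lines after 5^1)

5^7 = 78125. Using exponentiation by squaring, this requires 4 multiplications. The key idea: if the exponent is even, square the half-power; if odd, multiply by the base once.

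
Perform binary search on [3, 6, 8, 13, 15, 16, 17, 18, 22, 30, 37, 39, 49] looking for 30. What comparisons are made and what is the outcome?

Binary search for 30 in [3, 6, 8, 13, 15, 16, 17, 18, 22, 30, 37, 39, 49]:

lo=0, hi=12, mid=6, arr[mid]=17 -> 17 < 30, search right half
lo=7, hi=12, mid=9, arr[mid]=30 -> Found target at index 9!

Binary search finds 30 at index 9 after 2 comparisons. The search repeatedly halves the search space by comparing with the middle element.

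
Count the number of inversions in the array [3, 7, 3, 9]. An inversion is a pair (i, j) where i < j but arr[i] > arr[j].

Finding inversions in [3, 7, 3, 9]:

(1, 2): arr[1]=7 > arr[2]=3

Total inversions: 1

The array has 1 inversion(s): (1,2). Each pair (i,j) satisfies i < j and arr[i] > arr[j].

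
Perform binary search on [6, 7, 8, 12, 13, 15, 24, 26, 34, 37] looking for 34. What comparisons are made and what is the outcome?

Binary search for 34 in [6, 7, 8, 12, 13, 15, 24, 26, 34, 37]:

lo=0, hi=9, mid=4, arr[mid]=13 -> 13 < 34, search right half
lo=5, hi=9, mid=7, arr[mid]=26 -> 26 < 34, search right half
lo=8, hi=9, mid=8, arr[mid]=34 -> Found target at index 8!

Binary search finds 34 at index 8 after 3 comparisons. The search repeatedly halves the search space by comparing with the middle element.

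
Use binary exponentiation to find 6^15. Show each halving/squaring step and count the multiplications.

Computing 6^15 by squaring (build up from 6^1; each line after the first costs one multiplication):

6^1 = 6
6^2 = (6^1)^2 = 6^2 = 36
6^3 = 6 * 6^2 = 6 * 36 = 216
6^6 = (6^3)^2 = 216^2 = 46656
6^7 = 6 * 6^6 = 6 * 46656 = 279936
6^14 = (6^7)^2 = 279936^2 = 78364164096
6^15 = 6 * 6^14 = 6 * 78364164096 = 470184984576

Result: 470184984576
Multiplications needed: 6 (6 lines after 6^1)

6^15 = 470184984576. Using exponentiation by squaring, this requires 6 multiplications. The key idea: if the exponent is even, square the half-power; if odd, multiply by the base once.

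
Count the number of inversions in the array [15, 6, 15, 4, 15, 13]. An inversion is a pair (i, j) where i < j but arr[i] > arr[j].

Finding inversions in [15, 6, 15, 4, 15, 13]:

(0, 1): arr[0]=15 > arr[1]=6
(0, 3): arr[0]=15 > arr[3]=4
(0, 5): arr[0]=15 > arr[5]=13
(1, 3): arr[1]=6 > arr[3]=4
(2, 3): arr[2]=15 > arr[3]=4
(2, 5): arr[2]=15 > arr[5]=13
(4, 5): arr[4]=15 > arr[5]=13

Total inversions: 7

The array has 7 inversion(s): (0,1), (0,3), (0,5), (1,3), (2,3), (2,5), (4,5). Each pair (i,j) satisfies i < j and arr[i] > arr[j].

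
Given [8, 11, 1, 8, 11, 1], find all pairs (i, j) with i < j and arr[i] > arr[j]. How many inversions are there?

Finding inversions in [8, 11, 1, 8, 11, 1]:

(0, 2): arr[0]=8 > arr[2]=1
(0, 5): arr[0]=8 > arr[5]=1
(1, 2): arr[1]=11 > arr[2]=1
(1, 3): arr[1]=11 > arr[3]=8
(1, 5): arr[1]=11 > arr[5]=1
(3, 5): arr[3]=8 > arr[5]=1
(4, 5): arr[4]=11 > arr[5]=1

Total inversions: 7

The array has 7 inversion(s): (0,2), (0,5), (1,2), (1,3), (1,5), (3,5), (4,5). Each pair (i,j) satisfies i < j and arr[i] > arr[j].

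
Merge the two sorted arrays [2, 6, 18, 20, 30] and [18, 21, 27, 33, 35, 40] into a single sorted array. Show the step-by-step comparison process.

Merging process:

Compare 2 vs 18: take 2 from left. Merged: [2]
Compare 6 vs 18: take 6 from left. Merged: [2, 6]
Compare 18 vs 18: take 18 from left. Merged: [2, 6, 18]
Compare 20 vs 18: take 18 from right. Merged: [2, 6, 18, 18]
Compare 20 vs 21: take 20 from left. Merged: [2, 6, 18, 18, 20]
Compare 30 vs 21: take 21 from right. Merged: [2, 6, 18, 18, 20, 21]
Compare 30 vs 27: take 27 from right. Merged: [2, 6, 18, 18, 20, 21, 27]
Compare 30 vs 33: take 30 from left. Merged: [2, 6, 18, 18, 20, 21, 27, 30]
Append remaining from right: [33, 35, 40]. Merged: [2, 6, 18, 18, 20, 21, 27, 30, 33, 35, 40]

Final merged array: [2, 6, 18, 18, 20, 21, 27, 30, 33, 35, 40]
Total comparisons: 8

The merged array is [2, 6, 18, 18, 20, 21, 27, 30, 33, 35, 40], requiring 8 comparisons. The merge step runs in O(n) time where n is the total number of elements.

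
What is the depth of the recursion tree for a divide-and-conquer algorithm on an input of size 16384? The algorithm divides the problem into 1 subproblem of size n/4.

For divide and conquer with division factor 4:

Problem sizes at each level:
Level 0: 16384
Level 1: 4096
Level 2: 1024
Level 3: 256
Level 4: 64
Level 5: 16
Level 6: 4
Level 7: 1

The root is level 0 and the size-1 base case is level 7 (the tree spans levels 0 through 7, i.e. 8 levels counting the root), so the depth is the number of divisions: log_4(16384) = 7

The recursion tree depth is log_4(16384) = 7. At each level, the problem size is divided by 4, so it takes 7 divisions to reduce to a base case of size 1. The algorithm makes 1 recursive call at each level.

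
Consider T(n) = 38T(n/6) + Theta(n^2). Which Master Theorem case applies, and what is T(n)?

Master Theorem for T(n) = 38T(n/6) + O(n^2):

a = 38, b = 6, c = 2
log_b(a) = log_6(38) = 2.0302

Case 1: c = 2 < log_6(38) = 2.0302
T(n) = O(n^(log_6 38))

For T(n) = 38T(n/6) + O(n^2): log_6(38) = 2.0302. This is Case 1 of the Master Theorem (c < log_b(a), work dominated by leaves), giving O(n^(log_6 38)).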